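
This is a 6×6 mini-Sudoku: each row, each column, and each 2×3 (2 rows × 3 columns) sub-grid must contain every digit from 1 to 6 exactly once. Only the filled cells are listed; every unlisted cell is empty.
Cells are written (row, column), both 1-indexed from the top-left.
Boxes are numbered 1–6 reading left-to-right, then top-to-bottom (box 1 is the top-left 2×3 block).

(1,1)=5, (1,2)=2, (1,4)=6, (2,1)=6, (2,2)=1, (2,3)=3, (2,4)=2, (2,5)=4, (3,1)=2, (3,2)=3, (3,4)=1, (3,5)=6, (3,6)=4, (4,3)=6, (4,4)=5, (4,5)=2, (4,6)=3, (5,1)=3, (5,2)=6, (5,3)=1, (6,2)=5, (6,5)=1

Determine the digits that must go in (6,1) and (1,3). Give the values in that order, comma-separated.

4,4

For (6,1):
  Row 6 already contains {1, 5}.
  Column 1 already contains {2, 3, 5, 6}.
  Its 2×3 block (box 5) already contains {1, 3, 5, 6}.
  The only value from 1–6 not eliminated is 4, so (6,1) = 4.
For (1,3):
  Row 1 already contains {2, 5, 6}.
  Column 3 already contains {1, 3, 6}.
  Its 2×3 block (box 1) already contains {1, 2, 3, 5, 6}.
  The only value from 1–6 not eliminated is 4, so (1,3) = 4.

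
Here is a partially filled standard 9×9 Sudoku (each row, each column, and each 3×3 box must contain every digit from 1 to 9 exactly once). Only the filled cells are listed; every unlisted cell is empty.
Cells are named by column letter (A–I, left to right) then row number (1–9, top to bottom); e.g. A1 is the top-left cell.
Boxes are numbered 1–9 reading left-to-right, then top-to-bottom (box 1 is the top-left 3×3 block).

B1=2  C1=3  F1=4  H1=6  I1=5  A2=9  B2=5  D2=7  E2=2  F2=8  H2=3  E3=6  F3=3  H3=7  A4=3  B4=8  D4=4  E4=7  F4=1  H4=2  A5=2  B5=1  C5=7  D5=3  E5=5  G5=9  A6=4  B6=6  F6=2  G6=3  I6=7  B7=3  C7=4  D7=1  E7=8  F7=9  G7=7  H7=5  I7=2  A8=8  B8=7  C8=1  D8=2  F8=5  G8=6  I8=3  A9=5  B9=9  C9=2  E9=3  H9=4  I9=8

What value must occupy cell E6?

Row 6 already contains {2, 3, 4, 6, 7}.
Column E already contains {2, 3, 5, 6, 7, 8}.
Its 3×3 block (box 5) already contains {1, 2, 3, 4, 5, 7}.
The only value from 1–9 not eliminated is 9, so E6 = 9.

9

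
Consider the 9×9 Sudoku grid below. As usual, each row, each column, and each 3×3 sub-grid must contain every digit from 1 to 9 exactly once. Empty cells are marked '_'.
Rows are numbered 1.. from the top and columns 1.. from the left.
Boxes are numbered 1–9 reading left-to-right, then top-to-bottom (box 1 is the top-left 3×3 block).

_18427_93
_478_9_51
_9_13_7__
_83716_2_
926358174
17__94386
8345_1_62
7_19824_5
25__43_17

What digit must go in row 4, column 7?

Cell row 4, column 7 itself could take any of {5, 9} by direct elimination.
Consider where 5 can go in column 7.
row 1, column 7 is out (box 3 already has a 5).
row 2, column 7 is out (row 2 already has a 5).
row 7, column 7 is out (row 7 already has a 5).
row 9, column 7 is out (row 9 already has a 5).
So the only cell in column 7 that can hold 5 is row 4, column 7.
Therefore row 4, column 7 = 5.

5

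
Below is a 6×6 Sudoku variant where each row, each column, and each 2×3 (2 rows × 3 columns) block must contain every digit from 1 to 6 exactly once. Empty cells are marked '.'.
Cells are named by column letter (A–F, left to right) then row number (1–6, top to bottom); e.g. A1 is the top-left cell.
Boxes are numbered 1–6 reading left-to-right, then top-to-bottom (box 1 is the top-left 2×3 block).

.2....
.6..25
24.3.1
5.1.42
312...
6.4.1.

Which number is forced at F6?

Row 6 already contains {1, 4, 6}.
Column F already contains {1, 2, 5}.
Its 2×3 block (box 6) already contains {1}.
The only value from 1–6 not eliminated is 3, so F6 = 3.

3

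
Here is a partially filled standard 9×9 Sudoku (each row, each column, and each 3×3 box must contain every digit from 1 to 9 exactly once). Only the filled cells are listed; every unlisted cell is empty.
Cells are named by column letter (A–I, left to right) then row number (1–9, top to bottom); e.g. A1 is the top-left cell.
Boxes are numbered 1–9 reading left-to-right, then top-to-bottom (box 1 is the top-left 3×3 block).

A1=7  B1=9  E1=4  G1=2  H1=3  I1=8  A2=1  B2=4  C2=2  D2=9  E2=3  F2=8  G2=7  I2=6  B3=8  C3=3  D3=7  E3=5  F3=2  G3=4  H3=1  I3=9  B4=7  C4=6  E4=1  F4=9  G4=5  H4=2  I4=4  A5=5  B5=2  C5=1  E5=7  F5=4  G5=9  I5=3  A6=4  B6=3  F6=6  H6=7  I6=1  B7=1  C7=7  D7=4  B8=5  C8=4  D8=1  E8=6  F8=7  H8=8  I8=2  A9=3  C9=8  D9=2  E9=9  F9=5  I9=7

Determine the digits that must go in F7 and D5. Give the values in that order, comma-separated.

For F7:
  Row 7 already contains {1, 4, 7}.
  Column F already contains {2, 4, 5, 6, 7, 8, 9}.
  Its 3×3 block (box 8) already contains {1, 2, 4, 5, 6, 7, 9}.
  The only value from 1–9 not eliminated is 3, so F7 = 3.
For D5:
  Row 5 already contains {1, 2, 3, 4, 5, 7, 9}.
  Column D already contains {1, 2, 4, 7, 9}.
  Its 3×3 block (box 5) already contains {1, 4, 6, 7, 9}.
  The only value from 1–9 not eliminated is 8, so D5 = 8.

3,8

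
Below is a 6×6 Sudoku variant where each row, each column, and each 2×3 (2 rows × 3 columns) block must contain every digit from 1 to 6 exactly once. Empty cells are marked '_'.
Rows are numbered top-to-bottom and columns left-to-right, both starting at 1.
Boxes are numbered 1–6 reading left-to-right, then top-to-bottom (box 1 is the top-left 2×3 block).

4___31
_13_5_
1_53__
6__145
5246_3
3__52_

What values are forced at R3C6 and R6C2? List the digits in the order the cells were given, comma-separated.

2,6

For R3C6:
  Consider where 2 can go in row 3.
  R3C2 is out (column 2 already has a 2).
  R3C5 is out (column 5 already has a 2).
  So the only cell in row 3 that can hold 2 is R3C6.
  So R3C6 = 2.
For R6C2:
  Row 6 already contains {2, 3, 5}.
  Column 2 already contains {1, 2}.
  Its 2×3 block (box 5) already contains {2, 3, 4, 5}.
  The only value from 1–6 not eliminated is 6, so R6C2 = 6.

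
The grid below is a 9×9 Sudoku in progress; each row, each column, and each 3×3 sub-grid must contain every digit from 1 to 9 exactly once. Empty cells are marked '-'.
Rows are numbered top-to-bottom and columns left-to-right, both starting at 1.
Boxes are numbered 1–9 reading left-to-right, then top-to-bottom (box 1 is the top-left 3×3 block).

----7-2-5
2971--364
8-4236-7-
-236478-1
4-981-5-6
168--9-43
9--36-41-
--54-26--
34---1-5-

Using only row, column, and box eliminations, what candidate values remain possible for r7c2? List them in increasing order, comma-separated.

Row 7 already contains {1, 3, 4, 6, 9}.
Column 2 already contains {2, 4, 6, 9}.
Its 3×3 block (box 7) already contains {3, 4, 5, 9}.
Removing those from 1–9 leaves {7, 8} as the candidates for r7c2.

7,8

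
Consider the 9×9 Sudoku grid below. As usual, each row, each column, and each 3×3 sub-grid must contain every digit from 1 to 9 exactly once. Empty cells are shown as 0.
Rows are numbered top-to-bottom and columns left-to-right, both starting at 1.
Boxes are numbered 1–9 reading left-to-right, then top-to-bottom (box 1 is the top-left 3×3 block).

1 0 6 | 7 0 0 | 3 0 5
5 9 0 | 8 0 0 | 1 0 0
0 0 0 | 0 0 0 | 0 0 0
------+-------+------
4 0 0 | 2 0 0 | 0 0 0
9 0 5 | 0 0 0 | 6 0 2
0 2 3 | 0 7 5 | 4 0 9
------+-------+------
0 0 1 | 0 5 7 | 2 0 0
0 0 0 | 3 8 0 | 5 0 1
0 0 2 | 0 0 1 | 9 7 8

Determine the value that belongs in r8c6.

Cell r8c6 itself could take any of {2, 4, 6, 9} by direct elimination.
Consider where 2 can go in box 8.
r7c4 is out (row 7 already has a 2).
r9c4 is out (row 9 already has a 2).
r9c5 is out (row 9 already has a 2).
So the only cell in box 8 that can hold 2 is r8c6.
Therefore r8c6 = 2.

2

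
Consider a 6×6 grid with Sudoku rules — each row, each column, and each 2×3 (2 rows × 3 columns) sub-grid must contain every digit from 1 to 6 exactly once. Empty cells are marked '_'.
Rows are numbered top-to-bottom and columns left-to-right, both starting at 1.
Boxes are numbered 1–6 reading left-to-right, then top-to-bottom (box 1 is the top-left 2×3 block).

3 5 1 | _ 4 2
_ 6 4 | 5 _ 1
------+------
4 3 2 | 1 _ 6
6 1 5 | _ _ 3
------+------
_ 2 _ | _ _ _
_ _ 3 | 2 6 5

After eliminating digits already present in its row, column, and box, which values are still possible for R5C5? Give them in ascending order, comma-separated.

1,3

Row 5 already contains {2}.
Column 5 already contains {4, 6}.
Its 2×3 block (box 6) already contains {2, 5, 6}.
Removing those from 1–6 leaves {1, 3} as the candidates for R5C5.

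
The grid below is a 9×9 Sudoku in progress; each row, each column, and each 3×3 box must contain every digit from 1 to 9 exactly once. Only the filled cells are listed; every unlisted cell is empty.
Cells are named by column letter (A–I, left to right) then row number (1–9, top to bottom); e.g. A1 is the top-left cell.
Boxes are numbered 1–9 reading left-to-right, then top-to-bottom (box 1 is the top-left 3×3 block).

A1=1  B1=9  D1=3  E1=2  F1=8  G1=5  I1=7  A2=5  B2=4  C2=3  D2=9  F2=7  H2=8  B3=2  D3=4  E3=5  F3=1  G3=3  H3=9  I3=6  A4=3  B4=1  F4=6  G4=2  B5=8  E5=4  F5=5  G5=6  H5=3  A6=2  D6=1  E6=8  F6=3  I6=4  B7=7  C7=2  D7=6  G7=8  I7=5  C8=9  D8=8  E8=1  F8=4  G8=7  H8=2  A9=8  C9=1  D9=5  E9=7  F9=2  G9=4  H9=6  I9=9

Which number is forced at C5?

7

Row 5 already contains {3, 4, 5, 6, 8}.
Column C already contains {1, 2, 3, 9}.
Its 3×3 block (box 4) already contains {1, 2, 3, 8}.
The only value from 1–9 not eliminated is 7, so C5 = 7.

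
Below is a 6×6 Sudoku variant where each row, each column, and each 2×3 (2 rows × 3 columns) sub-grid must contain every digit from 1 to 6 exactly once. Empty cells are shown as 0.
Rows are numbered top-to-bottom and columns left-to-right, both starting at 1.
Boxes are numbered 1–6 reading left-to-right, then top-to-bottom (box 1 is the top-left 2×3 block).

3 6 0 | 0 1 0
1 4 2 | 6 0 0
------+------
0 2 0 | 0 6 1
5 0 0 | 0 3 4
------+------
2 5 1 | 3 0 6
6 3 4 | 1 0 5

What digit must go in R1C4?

Cell R1C4 itself could take any of {2, 4, 5} by direct elimination.
Consider where 4 can go in row 1.
R1C3 is out (column 3 already has a 4).
R1C6 is out (column 6 already has a 4).
So the only cell in row 1 that can hold 4 is R1C4.
Therefore R1C4 = 4.

4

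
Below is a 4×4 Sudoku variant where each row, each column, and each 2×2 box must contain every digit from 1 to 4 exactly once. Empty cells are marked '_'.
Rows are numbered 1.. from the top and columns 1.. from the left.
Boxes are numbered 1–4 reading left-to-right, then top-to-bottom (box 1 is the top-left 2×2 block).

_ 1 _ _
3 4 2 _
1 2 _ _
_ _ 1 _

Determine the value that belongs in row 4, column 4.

2

Cell row 4, column 4 itself could take any of {2, 3, 4} by direct elimination.
Consider where 2 can go in row 4.
row 4, column 1 is out (box 3 already has a 2).
row 4, column 2 is out (column 2 already has a 2).
So the only cell in row 4 that can hold 2 is row 4, column 4.
Therefore row 4, column 4 = 2.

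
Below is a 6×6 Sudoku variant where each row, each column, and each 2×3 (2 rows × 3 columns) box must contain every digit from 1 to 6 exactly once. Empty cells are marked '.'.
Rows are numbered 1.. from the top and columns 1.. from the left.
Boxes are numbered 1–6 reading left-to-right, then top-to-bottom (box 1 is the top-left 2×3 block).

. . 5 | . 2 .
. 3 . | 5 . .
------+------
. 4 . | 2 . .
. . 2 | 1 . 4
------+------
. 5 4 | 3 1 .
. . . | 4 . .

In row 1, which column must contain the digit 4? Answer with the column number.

1

Consider where 4 can go in row 1.
row 1, column 2 is out (column 2 already has a 4).
row 1, column 4 is out (column 4 already has a 4).
row 1, column 6 is out (column 6 already has a 4).
So the only cell in row 1 that can hold 4 is row 1, column 1.
That is column 1.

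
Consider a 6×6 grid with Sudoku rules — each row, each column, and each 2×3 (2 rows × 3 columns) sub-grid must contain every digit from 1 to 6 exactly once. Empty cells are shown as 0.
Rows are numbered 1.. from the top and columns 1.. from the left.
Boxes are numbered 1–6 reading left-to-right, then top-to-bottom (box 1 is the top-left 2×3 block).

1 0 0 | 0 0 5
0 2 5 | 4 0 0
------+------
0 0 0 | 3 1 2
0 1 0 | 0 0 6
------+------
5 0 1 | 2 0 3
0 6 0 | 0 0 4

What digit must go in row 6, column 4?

1

Cell row 6, column 4 itself could take any of {1, 5} by direct elimination.
Consider where 1 can go in column 4.
row 1, column 4 is out (row 1 already has a 1).
row 4, column 4 is out (row 4 already has a 1).
So the only cell in column 4 that can hold 1 is row 6, column 4.
Therefore row 6, column 4 = 1.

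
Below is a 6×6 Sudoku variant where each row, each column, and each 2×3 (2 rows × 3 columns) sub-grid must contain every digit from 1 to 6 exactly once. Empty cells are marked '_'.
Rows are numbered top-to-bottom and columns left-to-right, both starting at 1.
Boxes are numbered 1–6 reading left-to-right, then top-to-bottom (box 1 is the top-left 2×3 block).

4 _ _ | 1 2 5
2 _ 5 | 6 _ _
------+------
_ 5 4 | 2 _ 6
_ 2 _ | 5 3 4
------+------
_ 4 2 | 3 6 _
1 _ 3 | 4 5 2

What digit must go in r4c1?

6

Row 4 already contains {2, 3, 4, 5}.
Column 1 already contains {1, 2, 4}.
Its 2×3 block (box 3) already contains {2, 4, 5}.
The only value from 1–6 not eliminated is 6, so r4c1 = 6.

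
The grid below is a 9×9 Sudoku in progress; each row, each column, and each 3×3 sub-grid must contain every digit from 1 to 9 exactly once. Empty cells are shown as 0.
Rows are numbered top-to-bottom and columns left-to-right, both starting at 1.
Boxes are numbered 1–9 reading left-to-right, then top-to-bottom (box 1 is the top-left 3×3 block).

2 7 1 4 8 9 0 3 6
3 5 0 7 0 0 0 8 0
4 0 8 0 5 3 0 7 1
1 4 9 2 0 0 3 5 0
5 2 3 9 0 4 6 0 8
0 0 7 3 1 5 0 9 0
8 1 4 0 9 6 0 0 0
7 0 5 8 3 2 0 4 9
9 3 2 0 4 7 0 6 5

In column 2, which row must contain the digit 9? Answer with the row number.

3

Consider where 9 can go in column 2.
R6C2 is out (row 6 already has a 9).
R8C2 is out (row 8 already has a 9).
So the only cell in column 2 that can hold 9 is R3C2.
That is row 3.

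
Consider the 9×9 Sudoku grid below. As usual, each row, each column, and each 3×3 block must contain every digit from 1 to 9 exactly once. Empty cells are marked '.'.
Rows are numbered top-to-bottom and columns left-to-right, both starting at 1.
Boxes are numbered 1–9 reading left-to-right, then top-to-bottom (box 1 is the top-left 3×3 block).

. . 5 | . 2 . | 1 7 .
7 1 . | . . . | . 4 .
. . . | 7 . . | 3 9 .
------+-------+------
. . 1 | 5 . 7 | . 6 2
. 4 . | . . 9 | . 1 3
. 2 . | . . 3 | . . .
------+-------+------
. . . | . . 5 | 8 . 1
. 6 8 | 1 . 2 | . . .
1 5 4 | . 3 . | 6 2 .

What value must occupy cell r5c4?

2

Cell r5c4 itself could take any of {2, 6, 8} by direct elimination.
Consider where 2 can go in box 5.
r4c5 is out (row 4 already has a 2).
r5c5 is out (column 5 already has a 2).
r6c4 is out (row 6 already has a 2).
r6c5 is out (row 6 already has a 2).
So the only cell in box 5 that can hold 2 is r5c4.
Therefore r5c4 = 2.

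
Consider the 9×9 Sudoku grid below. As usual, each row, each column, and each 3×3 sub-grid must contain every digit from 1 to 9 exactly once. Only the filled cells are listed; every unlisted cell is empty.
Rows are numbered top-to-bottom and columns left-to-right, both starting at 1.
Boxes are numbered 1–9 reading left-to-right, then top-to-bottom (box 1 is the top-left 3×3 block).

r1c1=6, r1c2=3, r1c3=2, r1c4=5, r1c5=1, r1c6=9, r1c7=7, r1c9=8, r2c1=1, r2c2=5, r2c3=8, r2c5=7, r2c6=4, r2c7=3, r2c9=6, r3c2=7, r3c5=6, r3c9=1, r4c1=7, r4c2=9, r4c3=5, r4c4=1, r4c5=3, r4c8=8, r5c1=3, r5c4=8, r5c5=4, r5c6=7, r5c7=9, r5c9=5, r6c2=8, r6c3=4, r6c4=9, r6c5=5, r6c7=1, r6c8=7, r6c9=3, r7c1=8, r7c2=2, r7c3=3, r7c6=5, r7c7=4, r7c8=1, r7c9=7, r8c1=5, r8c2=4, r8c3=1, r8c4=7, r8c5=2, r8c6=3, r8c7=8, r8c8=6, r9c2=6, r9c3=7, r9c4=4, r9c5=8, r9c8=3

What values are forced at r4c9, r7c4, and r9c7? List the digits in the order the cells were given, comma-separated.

4,6,5

For r4c9:
  Consider where 4 can go in column 9.
  r8c9 is out (row 8 already has a 4).
  r9c9 is out (row 9 already has a 4).
  So the only cell in column 9 that can hold 4 is r4c9.
  So r4c9 = 4.
For r7c4:
  Row 7 already contains {1, 2, 3, 4, 5, 7, 8}.
  Column 4 already contains {1, 4, 5, 7, 8, 9}.
  Its 3×3 block (box 8) already contains {2, 3, 4, 5, 7, 8}.
  The only value from 1–9 not eliminated is 6, so r7c4 = 6.
For r9c7:
  Consider where 5 can go in box 9.
  r8c9 is out (row 8 already has a 5).
  r9c9 is out (column 9 already has a 5).
  So the only cell in box 9 that can hold 5 is r9c7.
  So r9c7 = 5.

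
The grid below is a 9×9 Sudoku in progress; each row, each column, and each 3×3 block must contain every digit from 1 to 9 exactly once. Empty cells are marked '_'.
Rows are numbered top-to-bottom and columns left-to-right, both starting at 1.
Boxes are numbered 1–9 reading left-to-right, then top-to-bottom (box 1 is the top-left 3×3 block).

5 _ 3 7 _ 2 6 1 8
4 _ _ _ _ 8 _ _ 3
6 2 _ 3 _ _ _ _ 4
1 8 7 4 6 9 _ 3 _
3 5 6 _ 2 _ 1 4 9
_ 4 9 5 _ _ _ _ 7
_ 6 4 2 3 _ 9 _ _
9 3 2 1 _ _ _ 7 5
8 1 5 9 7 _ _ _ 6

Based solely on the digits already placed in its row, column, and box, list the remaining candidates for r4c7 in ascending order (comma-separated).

Row 4 already contains {1, 3, 4, 6, 7, 8, 9}.
Column 7 already contains {1, 6, 9}.
Its 3×3 block (box 6) already contains {1, 3, 4, 7, 9}.
Removing those from 1–9 leaves {2, 5} as the candidates for r4c7.

2,5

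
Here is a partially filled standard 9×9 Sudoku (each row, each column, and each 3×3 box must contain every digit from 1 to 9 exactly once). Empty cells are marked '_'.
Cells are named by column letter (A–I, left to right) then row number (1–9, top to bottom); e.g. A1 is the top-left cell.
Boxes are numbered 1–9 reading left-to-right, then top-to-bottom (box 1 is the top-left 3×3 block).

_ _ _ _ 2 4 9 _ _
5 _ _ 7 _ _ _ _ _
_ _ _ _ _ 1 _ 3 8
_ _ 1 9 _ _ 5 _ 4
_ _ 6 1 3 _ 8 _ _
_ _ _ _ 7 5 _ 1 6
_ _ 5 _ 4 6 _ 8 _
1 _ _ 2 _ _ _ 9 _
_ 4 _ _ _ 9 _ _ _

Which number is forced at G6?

3

Cell G6 itself could take any of {2, 3} by direct elimination.
Consider where 3 can go in box 6.
H4 is out (column H already has a 3).
H5 is out (row 5 already has a 3).
I5 is out (row 5 already has a 3).
So the only cell in box 6 that can hold 3 is G6.
Therefore G6 = 3.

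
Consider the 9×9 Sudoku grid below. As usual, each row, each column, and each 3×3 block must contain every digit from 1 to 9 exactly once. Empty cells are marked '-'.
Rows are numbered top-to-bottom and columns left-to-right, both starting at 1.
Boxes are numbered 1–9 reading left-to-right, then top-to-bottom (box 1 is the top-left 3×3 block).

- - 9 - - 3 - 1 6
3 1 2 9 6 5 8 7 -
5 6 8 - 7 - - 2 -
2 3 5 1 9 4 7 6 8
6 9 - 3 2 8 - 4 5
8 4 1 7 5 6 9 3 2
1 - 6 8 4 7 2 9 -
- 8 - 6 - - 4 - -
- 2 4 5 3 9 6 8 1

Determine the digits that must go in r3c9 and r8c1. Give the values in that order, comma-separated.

For r3c9:
  Consider where 9 can go in row 3.
  r3c4 is out (column 4 already has a 9).
  r3c6 is out (column 6 already has a 9).
  r3c7 is out (column 7 already has a 9).
  So the only cell in row 3 that can hold 9 is r3c9.
  So r3c9 = 9.
For r8c1:
  Consider where 9 can go in box 7.
  r7c2 is out (row 7 already has a 9).
  r8c3 is out (column 3 already has a 9).
  r9c1 is out (row 9 already has a 9).
  So the only cell in box 7 that can hold 9 is r8c1.
  So r8c1 = 9.

9,9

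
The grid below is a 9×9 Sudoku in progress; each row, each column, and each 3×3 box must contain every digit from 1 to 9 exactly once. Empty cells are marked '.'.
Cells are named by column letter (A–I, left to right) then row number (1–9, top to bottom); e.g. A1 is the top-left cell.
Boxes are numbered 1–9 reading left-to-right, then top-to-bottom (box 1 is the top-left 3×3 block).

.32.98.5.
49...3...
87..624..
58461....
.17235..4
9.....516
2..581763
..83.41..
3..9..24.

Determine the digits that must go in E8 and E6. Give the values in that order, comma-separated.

For E8:
  Consider where 2 can go in row 8.
  A8 is out (column A already has a 2).
  B8 is out (box 7 already has a 2).
  H8 is out (box 9 already has a 2).
  I8 is out (box 9 already has a 2).
  So the only cell in row 8 that can hold 2 is E8.
  So E8 = 2.
For E6:
  Consider where 4 can go in column E.
  E2 is out (row 2 already has a 4).
  E8 is out (row 8 already has a 4).
  E9 is out (row 9 already has a 4).
  So the only cell in column E that can hold 4 is E6.
  So E6 = 4.

2,4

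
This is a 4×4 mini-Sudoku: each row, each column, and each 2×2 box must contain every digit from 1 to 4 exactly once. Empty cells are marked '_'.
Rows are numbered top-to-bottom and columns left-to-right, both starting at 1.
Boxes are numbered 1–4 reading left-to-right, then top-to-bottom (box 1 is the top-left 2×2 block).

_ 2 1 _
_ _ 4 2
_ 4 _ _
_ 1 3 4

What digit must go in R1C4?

3

Row 1 already contains {1, 2}.
Column 4 already contains {2, 4}.
Its 2×2 block (box 2) already contains {1, 2, 4}.
The only value from 1–4 not eliminated is 3, so R1C4 = 3.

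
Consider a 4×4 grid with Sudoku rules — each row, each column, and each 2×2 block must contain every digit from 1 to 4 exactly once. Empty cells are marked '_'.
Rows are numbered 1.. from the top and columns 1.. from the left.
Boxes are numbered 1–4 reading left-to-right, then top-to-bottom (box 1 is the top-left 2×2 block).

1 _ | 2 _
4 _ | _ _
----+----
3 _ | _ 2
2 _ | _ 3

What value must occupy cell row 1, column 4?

Row 1 already contains {1, 2}.
Column 4 already contains {2, 3}.
Its 2×2 block (box 2) already contains {2}.
The only value from 1–4 not eliminated is 4, so row 1, column 4 = 4.

4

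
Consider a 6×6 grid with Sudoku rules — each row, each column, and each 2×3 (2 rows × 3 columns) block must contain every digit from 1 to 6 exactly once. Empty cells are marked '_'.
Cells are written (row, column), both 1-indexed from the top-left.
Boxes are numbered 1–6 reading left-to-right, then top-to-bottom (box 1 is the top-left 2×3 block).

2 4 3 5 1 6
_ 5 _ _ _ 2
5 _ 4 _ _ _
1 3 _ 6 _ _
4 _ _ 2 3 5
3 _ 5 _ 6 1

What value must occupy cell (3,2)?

6

Cell (3,2) itself could take any of {2, 6} by direct elimination.
Consider where 6 can go in box 3.
(4,3) is out (row 4 already has a 6).
So the only cell in box 3 that can hold 6 is (3,2).
Therefore (3,2) = 6.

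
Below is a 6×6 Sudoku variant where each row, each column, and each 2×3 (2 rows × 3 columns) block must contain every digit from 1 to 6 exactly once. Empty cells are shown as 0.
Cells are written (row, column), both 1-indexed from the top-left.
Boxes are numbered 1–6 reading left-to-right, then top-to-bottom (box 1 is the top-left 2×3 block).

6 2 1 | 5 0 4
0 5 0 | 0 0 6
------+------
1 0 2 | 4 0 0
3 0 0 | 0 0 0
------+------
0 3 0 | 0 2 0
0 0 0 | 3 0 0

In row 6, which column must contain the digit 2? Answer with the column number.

1

Consider where 2 can go in row 6.
(6,2) is out (column 2 already has a 2).
(6,3) is out (column 3 already has a 2).
(6,5) is out (column 5 already has a 2).
(6,6) is out (box 6 already has a 2).
So the only cell in row 6 that can hold 2 is (6,1).
That is column 1.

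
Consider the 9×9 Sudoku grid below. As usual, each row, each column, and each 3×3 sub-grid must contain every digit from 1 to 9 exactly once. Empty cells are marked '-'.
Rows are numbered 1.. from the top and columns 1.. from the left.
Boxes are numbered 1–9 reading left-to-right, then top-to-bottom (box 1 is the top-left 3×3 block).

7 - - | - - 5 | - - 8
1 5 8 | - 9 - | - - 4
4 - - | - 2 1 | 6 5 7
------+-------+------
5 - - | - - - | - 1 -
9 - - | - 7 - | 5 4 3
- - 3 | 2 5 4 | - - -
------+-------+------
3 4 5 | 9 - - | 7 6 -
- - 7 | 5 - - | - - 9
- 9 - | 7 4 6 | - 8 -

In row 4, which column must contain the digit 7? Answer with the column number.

Consider where 7 can go in row 4.
row 4, column 3 is out (column 3 already has a 7). row 4, column 4 is out (column 4 already has a 7). row 4, column 5 is out (column 5 already has a 7). row 4, column 6 is out (box 5 already has a 7). The remaining empty cells in row 4 are similarly blocked.
So the only cell in row 4 that can hold 7 is row 4, column 2.
That is column 2.

2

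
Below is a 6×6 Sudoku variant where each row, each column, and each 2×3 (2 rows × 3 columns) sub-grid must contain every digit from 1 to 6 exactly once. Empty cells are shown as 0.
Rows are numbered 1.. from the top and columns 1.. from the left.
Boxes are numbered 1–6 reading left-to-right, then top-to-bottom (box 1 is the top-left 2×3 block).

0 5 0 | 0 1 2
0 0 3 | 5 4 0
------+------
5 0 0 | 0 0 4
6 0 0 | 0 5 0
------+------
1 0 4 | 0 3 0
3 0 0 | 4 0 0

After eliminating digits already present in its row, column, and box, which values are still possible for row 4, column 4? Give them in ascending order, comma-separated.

Row 4 already contains {5, 6}.
Column 4 already contains {4, 5}.
Its 2×3 block (box 4) already contains {4, 5}.
Removing those from 1–6 leaves {1, 2, 3} as the candidates for row 4, column 4.

1,2,3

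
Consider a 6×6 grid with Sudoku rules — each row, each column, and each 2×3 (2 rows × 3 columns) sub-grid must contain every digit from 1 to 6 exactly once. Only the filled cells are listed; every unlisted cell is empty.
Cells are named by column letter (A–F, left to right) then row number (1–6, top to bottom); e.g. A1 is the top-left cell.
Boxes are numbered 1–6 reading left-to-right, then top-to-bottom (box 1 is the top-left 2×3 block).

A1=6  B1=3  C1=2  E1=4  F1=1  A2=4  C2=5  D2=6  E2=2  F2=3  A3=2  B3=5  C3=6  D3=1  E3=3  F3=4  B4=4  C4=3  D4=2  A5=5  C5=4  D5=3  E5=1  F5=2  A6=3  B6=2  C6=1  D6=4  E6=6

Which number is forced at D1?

5

Row 1 already contains {1, 2, 3, 4, 6}.
Column D already contains {1, 2, 3, 4, 6}.
Its 2×3 block (box 2) already contains {1, 2, 3, 4, 6}.
The only value from 1–6 not eliminated is 5, so D1 = 5.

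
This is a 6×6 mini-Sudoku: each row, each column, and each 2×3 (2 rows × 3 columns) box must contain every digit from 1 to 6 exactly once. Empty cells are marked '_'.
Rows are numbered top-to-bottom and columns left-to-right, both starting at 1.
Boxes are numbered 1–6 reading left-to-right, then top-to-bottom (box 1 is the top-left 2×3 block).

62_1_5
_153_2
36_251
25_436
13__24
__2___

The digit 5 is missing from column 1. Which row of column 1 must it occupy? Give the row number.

Consider where 5 can go in column 1.
r2c1 is out (row 2 already has a 5).
So the only cell in column 1 that can hold 5 is r6c1.
That is row 6.

6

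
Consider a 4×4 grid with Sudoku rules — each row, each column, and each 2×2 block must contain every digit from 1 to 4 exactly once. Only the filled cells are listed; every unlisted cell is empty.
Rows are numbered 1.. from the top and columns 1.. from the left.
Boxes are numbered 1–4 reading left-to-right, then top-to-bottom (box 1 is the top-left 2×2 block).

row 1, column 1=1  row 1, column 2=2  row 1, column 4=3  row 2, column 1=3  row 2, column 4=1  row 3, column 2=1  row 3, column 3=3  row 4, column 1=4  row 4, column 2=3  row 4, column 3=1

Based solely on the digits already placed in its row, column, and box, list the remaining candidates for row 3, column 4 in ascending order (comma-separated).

2,4

Row 3 already contains {1, 3}.
Column 4 already contains {1, 3}.
Its 2×2 block (box 4) already contains {1, 3}.
Removing those from 1–4 leaves {2, 4} as the candidates for row 3, column 4.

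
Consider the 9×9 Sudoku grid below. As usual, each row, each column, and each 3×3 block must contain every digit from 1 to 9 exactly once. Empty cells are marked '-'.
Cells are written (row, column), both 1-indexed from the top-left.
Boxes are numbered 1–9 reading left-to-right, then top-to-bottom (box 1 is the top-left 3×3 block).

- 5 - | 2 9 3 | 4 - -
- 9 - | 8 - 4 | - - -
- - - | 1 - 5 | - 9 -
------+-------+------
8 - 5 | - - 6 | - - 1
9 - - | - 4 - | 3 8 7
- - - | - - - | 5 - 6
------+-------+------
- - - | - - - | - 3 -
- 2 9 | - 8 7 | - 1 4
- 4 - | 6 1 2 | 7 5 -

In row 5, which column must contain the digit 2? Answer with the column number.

3

Consider where 2 can go in row 5.
(5,2) is out (column 2 already has a 2).
(5,4) is out (column 4 already has a 2).
(5,6) is out (column 6 already has a 2).
So the only cell in row 5 that can hold 2 is (5,3).
That is column 3.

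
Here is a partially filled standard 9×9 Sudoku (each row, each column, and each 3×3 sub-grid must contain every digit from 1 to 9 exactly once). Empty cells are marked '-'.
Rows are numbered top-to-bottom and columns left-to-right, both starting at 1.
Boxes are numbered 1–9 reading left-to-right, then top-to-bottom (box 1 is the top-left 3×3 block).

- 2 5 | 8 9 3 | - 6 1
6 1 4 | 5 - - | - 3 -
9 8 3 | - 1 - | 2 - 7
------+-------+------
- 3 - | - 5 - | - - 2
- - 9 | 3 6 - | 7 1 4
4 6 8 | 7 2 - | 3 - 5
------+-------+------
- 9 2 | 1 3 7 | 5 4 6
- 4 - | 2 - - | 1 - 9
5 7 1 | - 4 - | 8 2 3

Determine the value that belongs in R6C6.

1

Cell R6C6 itself could take any of {1, 9} by direct elimination.
Consider where 1 can go in row 6.
R6C8 is out (column 8 already has a 1).
So the only cell in row 6 that can hold 1 is R6C6.
Therefore R6C6 = 1.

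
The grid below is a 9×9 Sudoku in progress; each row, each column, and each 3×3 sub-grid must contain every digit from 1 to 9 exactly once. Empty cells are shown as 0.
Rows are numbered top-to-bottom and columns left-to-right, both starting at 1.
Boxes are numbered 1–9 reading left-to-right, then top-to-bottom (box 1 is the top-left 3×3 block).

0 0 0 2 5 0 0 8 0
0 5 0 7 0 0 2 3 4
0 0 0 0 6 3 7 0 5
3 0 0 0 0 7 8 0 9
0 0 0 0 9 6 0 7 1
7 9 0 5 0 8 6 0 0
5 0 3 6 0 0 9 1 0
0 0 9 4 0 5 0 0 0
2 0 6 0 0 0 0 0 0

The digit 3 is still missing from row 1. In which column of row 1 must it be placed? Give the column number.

Consider where 3 can go in row 1.
r1c1 is out (column 1 already has a 3).
r1c3 is out (column 3 already has a 3).
r1c6 is out (column 6 already has a 3).
r1c7 is out (box 3 already has a 3).
r1c9 is out (box 3 already has a 3).
So the only cell in row 1 that can hold 3 is r1c2.
That is column 2.

2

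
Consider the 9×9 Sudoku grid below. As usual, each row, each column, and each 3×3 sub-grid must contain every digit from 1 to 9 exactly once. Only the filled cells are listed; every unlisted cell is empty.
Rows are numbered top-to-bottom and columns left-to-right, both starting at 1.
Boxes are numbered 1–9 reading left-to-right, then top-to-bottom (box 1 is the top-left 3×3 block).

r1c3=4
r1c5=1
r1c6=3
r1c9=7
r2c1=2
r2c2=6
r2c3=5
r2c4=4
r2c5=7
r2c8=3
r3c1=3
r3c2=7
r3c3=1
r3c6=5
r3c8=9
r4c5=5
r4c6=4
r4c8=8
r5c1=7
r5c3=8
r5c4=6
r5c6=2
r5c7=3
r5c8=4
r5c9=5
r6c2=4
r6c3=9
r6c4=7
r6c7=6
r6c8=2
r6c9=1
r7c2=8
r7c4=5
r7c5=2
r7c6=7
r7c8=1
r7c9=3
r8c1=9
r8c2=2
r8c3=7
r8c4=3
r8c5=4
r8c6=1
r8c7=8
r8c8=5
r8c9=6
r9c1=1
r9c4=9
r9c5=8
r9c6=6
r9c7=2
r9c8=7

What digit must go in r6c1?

5

Row 6 already contains {1, 2, 4, 6, 7, 9}.
Column 1 already contains {1, 2, 3, 7, 9}.
Its 3×3 block (box 4) already contains {4, 7, 8, 9}.
The only value from 1–9 not eliminated is 5, so r6c1 = 5.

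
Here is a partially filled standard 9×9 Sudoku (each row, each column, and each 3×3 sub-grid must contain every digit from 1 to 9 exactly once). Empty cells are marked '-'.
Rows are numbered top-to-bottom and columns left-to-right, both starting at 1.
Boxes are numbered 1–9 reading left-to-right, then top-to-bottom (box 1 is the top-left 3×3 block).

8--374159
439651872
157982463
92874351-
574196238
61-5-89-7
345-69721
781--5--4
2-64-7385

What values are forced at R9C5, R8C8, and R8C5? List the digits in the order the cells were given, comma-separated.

1,9,3

For R9C5:
  Row 9 already contains {2, 3, 4, 5, 6, 7, 8}.
  Column 5 already contains {4, 5, 6, 7, 8, 9}.
  Its 3×3 block (box 8) already contains {4, 5, 6, 7, 9}.
  The only value from 1–9 not eliminated is 1, so R9C5 = 1.
For R8C8:
  Row 8 already contains {1, 4, 5, 7, 8}.
  Column 8 already contains {1, 2, 3, 5, 6, 7, 8}.
  Its 3×3 block (box 9) already contains {1, 2, 3, 4, 5, 7, 8}.
  The only value from 1–9 not eliminated is 9, so R8C8 = 9.
For R8C5:
  Consider where 3 can go in row 8.
  R8C4 is out (column 4 already has a 3).
  R8C7 is out (column 7 already has a 3).
  R8C8 is out (column 8 already has a 3).
  So the only cell in row 8 that can hold 3 is R8C5.
  So R8C5 = 3.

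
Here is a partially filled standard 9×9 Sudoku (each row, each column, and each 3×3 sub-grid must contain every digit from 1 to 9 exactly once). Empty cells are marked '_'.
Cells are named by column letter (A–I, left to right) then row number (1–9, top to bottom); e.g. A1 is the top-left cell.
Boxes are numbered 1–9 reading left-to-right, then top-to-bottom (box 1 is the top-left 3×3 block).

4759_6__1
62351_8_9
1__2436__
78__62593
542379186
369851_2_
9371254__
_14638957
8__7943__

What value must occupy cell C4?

Row 4 already contains {2, 3, 5, 6, 7, 8, 9}.
Column C already contains {2, 3, 4, 5, 7, 9}.
Its 3×3 block (box 4) already contains {2, 3, 4, 5, 6, 7, 8, 9}.
The only value from 1–9 not eliminated is 1, so C4 = 1.

1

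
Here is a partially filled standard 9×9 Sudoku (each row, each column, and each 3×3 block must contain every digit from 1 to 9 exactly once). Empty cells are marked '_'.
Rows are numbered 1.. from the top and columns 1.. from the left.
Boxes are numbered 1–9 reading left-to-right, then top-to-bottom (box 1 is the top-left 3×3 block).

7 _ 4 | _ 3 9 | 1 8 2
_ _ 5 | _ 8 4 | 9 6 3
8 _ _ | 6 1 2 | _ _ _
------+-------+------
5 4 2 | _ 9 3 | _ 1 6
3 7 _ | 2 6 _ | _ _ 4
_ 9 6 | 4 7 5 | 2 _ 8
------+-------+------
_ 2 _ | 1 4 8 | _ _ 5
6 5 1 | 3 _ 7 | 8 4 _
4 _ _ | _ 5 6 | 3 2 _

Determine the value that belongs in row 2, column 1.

Cell row 2, column 1 itself could take any of {1, 2} by direct elimination.
Consider where 2 can go in row 2.
row 2, column 2 is out (column 2 already has a 2).
row 2, column 4 is out (column 4 already has a 2).
So the only cell in row 2 that can hold 2 is row 2, column 1.
Therefore row 2, column 1 = 2.

2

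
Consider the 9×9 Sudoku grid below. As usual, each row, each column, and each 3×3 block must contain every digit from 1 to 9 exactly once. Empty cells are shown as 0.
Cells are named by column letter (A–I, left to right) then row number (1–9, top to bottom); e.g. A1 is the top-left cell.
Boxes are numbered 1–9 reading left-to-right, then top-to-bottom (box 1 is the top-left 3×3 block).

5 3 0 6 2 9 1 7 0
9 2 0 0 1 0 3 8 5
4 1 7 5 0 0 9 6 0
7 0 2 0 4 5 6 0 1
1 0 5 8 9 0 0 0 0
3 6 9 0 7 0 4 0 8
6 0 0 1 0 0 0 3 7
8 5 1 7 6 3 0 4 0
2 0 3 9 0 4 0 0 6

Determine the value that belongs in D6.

2

Row 6 already contains {3, 4, 6, 7, 8, 9}.
Column D already contains {1, 5, 6, 7, 8, 9}.
Its 3×3 block (box 5) already contains {4, 5, 7, 8, 9}.
The only value from 1–9 not eliminated is 2, so D6 = 2.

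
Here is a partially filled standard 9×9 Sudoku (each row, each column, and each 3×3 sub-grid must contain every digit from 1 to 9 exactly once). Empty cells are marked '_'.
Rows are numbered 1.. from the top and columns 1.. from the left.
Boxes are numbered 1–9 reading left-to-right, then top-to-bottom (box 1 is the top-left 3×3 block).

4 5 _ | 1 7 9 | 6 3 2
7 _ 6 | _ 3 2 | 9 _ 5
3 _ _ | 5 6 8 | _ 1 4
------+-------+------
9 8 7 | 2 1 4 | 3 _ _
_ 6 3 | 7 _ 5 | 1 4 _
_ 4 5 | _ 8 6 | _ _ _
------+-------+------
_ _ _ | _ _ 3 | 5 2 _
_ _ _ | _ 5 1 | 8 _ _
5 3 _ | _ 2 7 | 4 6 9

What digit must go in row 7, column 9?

Cell row 7, column 9 itself could take any of {1, 7} by direct elimination.
Consider where 1 can go in box 9.
row 8, column 8 is out (row 8 already has a 1).
row 8, column 9 is out (row 8 already has a 1).
So the only cell in box 9 that can hold 1 is row 7, column 9.
Therefore row 7, column 9 = 1.

1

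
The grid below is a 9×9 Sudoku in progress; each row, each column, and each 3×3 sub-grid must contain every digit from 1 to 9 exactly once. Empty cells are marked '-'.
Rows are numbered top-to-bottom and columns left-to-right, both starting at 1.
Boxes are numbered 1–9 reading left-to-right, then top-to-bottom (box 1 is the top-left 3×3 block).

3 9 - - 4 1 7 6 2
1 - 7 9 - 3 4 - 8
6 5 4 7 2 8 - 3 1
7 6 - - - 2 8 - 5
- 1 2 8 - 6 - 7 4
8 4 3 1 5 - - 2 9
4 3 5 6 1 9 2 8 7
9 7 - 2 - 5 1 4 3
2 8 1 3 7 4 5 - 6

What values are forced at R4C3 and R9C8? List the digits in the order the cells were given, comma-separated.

For R4C3:
  Row 4 already contains {2, 5, 6, 7, 8}.
  Column 3 already contains {1, 2, 3, 4, 5, 7}.
  Its 3×3 block (box 4) already contains {1, 2, 3, 4, 6, 7, 8}.
  The only value from 1–9 not eliminated is 9, so R4C3 = 9.
For R9C8:
  Row 9 already contains {1, 2, 3, 4, 5, 6, 7, 8}.
  Column 8 already contains {2, 3, 4, 6, 7, 8}.
  Its 3×3 block (box 9) already contains {1, 2, 3, 4, 5, 6, 7, 8}.
  The only value from 1–9 not eliminated is 9, so R9C8 = 9.

9,9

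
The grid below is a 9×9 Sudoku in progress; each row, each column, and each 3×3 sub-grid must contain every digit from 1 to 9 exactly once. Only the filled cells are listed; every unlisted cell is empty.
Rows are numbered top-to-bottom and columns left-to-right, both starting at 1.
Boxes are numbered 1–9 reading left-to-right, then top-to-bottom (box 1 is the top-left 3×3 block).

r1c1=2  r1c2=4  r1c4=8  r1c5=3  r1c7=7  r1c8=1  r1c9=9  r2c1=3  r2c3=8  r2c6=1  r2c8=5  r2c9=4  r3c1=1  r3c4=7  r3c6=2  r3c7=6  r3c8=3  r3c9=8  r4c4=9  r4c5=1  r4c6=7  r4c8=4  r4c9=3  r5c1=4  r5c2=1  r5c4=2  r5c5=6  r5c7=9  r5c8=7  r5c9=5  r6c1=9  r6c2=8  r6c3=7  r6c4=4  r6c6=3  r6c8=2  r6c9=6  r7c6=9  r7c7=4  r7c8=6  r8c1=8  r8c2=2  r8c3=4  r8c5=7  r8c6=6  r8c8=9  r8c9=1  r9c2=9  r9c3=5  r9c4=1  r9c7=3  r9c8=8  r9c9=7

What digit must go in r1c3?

Row 1 already contains {1, 2, 3, 4, 7, 8, 9}.
Column 3 already contains {4, 5, 7, 8}.
Its 3×3 block (box 1) already contains {1, 2, 3, 4, 8}.
The only value from 1–9 not eliminated is 6, so r1c3 = 6.

6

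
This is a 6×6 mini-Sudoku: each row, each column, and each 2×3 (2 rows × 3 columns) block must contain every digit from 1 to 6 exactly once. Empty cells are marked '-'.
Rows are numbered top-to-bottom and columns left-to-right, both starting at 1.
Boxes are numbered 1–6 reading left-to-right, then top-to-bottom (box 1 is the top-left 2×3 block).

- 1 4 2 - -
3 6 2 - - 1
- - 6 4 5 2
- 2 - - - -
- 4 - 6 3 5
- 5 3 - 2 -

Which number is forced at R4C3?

Cell R4C3 itself could take any of {1, 5} by direct elimination.
Consider where 5 can go in column 3.
R5C3 is out (row 5 already has a 5).
So the only cell in column 3 that can hold 5 is R4C3.
Therefore R4C3 = 5.

5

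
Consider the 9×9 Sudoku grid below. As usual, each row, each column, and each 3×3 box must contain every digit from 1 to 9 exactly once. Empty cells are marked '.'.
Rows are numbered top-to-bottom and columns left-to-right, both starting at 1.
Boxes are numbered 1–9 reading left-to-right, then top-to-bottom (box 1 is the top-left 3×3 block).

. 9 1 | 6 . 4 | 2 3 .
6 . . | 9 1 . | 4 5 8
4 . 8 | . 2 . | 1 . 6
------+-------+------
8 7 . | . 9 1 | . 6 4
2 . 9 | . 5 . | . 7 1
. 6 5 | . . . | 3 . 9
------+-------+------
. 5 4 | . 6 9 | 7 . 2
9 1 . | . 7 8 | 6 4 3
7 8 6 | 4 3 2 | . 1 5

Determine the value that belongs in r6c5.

Cell r6c5 itself could take any of {4, 8} by direct elimination.
Consider where 4 can go in box 5.
r4c4 is out (row 4 already has a 4).
r5c4 is out (column 4 already has a 4).
r5c6 is out (column 6 already has a 4).
r6c4 is out (column 4 already has a 4).
r6c6 is out (column 6 already has a 4).
So the only cell in box 5 that can hold 4 is r6c5.
Therefore r6c5 = 4.

4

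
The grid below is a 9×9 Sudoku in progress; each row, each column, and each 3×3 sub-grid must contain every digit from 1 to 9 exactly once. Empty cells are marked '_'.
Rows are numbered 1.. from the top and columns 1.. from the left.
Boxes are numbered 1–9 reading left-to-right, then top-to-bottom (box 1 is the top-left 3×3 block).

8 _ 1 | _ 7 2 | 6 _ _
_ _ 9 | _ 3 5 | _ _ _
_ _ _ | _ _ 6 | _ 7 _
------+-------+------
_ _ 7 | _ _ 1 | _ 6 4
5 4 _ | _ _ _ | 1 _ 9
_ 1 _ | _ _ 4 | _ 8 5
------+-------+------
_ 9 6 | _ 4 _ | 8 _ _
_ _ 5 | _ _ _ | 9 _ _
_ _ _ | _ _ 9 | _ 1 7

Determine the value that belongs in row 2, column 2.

6

Cell row 2, column 2 itself could take any of {2, 6, 7} by direct elimination.
Consider where 6 can go in column 2.
row 1, column 2 is out (row 1 already has a 6).
row 3, column 2 is out (row 3 already has a 6).
row 4, column 2 is out (row 4 already has a 6).
row 8, column 2 is out (box 7 already has a 6).
row 9, column 2 is out (box 7 already has a 6).
So the only cell in column 2 that can hold 6 is row 2, column 2.
Therefore row 2, column 2 = 6.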